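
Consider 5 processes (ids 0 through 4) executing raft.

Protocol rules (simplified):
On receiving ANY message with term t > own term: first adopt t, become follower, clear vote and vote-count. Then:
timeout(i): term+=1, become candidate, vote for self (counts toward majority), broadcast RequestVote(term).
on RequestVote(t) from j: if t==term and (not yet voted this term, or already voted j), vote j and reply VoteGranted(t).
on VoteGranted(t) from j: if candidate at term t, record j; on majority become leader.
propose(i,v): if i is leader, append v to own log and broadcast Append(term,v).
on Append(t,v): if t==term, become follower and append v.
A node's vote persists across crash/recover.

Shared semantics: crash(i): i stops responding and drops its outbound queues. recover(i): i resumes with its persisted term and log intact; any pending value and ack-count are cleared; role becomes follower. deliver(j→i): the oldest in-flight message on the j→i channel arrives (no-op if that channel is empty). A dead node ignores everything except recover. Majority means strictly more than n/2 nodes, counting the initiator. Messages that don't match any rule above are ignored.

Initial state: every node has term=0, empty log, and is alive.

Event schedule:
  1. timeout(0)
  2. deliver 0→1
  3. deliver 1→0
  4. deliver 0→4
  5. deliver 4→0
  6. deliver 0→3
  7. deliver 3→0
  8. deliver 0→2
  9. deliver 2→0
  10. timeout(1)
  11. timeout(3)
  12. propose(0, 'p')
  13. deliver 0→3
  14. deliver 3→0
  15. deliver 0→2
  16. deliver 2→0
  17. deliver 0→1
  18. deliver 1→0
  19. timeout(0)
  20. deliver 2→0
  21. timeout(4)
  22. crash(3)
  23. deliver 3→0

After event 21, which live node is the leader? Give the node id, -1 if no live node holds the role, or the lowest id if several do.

[1] timeout(0) → N0(cand t1 [-])
[2] deliver 0→1 → N1(foll t1 [-])
[3] deliver 1→0 → ∅
[4] deliver 0→4 → N4(foll t1 [-])
[5] deliver 4→0 → N0(lead t1 [-])
[6] deliver 0→3 → N3(foll t1 [-])
[7] deliver 3→0 → ∅
[8] deliver 0→2 → N2(foll t1 [-])
[9] deliver 2→0 → ∅
[10] timeout(1) → N1(cand t2 [-])
[11] timeout(3) → N3(cand t2 [-])
[12] propose(0,'p') → N0(lead t1 [p])
[13] deliver 0→3 → ∅
[14] deliver 3→0 → N0(foll t2 [p])
[15] deliver 0→2 → N2(foll t1 [p])
[16] deliver 2→0 → ∅
[17] deliver 0→1 → ∅
[18] deliver 1→0 → ∅
[19] timeout(0) → N0(cand t3 [p])
[20] deliver 2→0 → ∅
[21] timeout(4) → N4(cand t2 [-])

-1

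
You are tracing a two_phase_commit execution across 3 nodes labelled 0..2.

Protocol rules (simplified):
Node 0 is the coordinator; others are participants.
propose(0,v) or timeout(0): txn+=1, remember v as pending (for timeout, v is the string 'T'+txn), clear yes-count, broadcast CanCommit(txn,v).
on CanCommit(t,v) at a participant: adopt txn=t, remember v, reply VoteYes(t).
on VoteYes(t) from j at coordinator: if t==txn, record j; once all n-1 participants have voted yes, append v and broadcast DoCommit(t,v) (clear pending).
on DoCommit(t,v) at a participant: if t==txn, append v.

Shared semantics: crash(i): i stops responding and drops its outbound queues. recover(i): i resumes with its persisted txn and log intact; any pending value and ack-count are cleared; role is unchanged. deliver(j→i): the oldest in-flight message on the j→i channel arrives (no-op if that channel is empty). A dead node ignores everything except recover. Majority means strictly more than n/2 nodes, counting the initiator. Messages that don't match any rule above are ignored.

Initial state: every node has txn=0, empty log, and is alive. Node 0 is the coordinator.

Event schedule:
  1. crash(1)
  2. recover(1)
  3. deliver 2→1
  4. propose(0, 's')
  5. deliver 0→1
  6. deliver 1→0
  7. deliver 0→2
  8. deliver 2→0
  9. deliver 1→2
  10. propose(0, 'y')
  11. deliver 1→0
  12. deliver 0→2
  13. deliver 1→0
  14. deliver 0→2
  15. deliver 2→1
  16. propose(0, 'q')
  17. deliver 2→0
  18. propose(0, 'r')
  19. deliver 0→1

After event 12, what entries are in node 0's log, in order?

s

after 1 — crash(1): n1:✗part/t0/[-]
after 2 — recover(1): n1:part/t0/[-]
after 3 — deliver 2→1: ·
after 4 — propose(0,'s'): n0:coor/t1/[-]
after 5 — deliver 0→1: n1:part/t1/[-]
after 6 — deliver 1→0: ·
after 7 — deliver 0→2: n2:part/t1/[-]
after 8 — deliver 2→0: n0:coor/t1/[s]
after 9 — deliver 1→2: ·
after 10 — propose(0,'y'): n0:coor/t2/[s]
after 11 — deliver 1→0: ·
after 12 — deliver 0→2: n2:part/t1/[s]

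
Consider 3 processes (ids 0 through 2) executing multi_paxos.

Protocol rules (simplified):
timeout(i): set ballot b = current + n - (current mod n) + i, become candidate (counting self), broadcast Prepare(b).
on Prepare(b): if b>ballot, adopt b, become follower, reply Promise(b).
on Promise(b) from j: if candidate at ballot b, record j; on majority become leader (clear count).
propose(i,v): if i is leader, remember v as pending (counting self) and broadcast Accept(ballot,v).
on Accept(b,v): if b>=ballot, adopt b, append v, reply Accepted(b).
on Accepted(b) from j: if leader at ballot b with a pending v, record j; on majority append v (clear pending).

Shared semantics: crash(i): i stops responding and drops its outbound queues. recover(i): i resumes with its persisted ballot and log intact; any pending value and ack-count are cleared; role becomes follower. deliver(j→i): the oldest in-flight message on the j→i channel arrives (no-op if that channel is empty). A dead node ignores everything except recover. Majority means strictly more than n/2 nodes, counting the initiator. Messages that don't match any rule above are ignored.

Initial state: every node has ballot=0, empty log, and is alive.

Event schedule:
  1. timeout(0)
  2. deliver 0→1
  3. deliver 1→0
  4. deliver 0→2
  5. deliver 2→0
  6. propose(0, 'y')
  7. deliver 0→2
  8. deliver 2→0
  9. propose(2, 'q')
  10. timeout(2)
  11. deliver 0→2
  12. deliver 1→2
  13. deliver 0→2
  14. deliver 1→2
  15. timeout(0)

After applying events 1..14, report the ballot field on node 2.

8

after 1 — timeout(0): n0:cand/b3/[-]
after 2 — deliver 0→1: n1:foll/b3/[-]
after 3 — deliver 1→0: n0:lead/b3/[-]
after 4 — deliver 0→2: n2:foll/b3/[-]
after 5 — deliver 2→0: ·
after 6 — propose(0,'y'): ·
after 7 — deliver 0→2: n2:foll/b3/[y]
after 8 — deliver 2→0: n0:lead/b3/[y]
after 9 — propose(2,'q'): ·
after 10 — timeout(2): n2:cand/b8/[y]
after 11 — deliver 0→2: ·
after 12 — deliver 1→2: ·
after 13 — deliver 0→2: ·
after 14 — deliver 1→2: ·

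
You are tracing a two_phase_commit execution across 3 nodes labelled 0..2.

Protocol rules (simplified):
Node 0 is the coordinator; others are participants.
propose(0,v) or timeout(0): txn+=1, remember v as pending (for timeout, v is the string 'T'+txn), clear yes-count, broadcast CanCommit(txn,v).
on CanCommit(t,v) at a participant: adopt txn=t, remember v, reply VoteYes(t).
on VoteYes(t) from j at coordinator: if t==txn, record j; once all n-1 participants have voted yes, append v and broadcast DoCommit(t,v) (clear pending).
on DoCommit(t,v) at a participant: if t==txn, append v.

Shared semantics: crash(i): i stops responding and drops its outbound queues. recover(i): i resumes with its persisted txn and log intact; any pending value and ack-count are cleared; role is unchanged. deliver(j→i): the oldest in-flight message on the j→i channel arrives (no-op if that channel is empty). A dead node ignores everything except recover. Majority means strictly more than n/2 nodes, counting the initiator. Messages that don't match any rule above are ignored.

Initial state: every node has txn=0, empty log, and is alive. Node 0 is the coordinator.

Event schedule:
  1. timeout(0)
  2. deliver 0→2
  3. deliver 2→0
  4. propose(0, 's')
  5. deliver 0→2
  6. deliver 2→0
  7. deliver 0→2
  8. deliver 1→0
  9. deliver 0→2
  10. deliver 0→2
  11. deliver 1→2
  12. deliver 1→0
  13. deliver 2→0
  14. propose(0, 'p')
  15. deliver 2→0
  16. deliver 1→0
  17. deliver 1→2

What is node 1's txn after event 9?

step 1 timeout(0): 0={coor,t=1,log=-}
step 2 deliver 0→2: 2={part,t=1,log=-}
step 3 deliver 2→0: —
step 4 propose(0,'s'): 0={coor,t=2,log=-}
step 5 deliver 0→2: 2={part,t=2,log=-}
step 6 deliver 2→0: —
step 7 deliver 0→2: —
step 8 deliver 1→0: —
step 9 deliver 0→2: —

0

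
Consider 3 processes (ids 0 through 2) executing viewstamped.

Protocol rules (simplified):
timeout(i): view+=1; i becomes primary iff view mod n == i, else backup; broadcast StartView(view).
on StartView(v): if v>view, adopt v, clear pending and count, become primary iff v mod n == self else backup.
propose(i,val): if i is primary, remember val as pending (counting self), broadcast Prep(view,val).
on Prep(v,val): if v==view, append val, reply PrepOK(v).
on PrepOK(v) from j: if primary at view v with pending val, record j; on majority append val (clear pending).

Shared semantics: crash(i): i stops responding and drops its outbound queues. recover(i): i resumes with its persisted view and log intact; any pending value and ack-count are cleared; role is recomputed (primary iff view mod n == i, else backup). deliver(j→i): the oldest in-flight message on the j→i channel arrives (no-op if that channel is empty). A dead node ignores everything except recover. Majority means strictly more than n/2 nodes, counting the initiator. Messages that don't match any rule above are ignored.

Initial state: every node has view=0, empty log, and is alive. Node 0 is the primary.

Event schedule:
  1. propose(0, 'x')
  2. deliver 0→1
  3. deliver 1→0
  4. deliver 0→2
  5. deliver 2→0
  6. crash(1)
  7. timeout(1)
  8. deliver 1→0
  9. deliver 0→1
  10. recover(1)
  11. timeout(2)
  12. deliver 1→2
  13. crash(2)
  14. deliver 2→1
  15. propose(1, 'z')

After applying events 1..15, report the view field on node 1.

step 1 propose(0,'x'): —
step 2 deliver 0→1: 1={back,v=0,log=x}
step 3 deliver 1→0: 0={prim,v=0,log=x}
step 4 deliver 0→2: 2={back,v=0,log=x}
step 5 deliver 2→0: —
step 6 crash(1): 1={✗back,v=0,log=x}
step 7 timeout(1): —
step 8 deliver 1→0: —
step 9 deliver 0→1: —
step 10 recover(1): 1={back,v=0,log=x}
step 11 timeout(2): 2={back,v=1,log=x}
step 12 deliver 1→2: —
step 13 crash(2): 2={✗back,v=1,log=x}
step 14 deliver 2→1: —
step 15 propose(1,'z'): —

0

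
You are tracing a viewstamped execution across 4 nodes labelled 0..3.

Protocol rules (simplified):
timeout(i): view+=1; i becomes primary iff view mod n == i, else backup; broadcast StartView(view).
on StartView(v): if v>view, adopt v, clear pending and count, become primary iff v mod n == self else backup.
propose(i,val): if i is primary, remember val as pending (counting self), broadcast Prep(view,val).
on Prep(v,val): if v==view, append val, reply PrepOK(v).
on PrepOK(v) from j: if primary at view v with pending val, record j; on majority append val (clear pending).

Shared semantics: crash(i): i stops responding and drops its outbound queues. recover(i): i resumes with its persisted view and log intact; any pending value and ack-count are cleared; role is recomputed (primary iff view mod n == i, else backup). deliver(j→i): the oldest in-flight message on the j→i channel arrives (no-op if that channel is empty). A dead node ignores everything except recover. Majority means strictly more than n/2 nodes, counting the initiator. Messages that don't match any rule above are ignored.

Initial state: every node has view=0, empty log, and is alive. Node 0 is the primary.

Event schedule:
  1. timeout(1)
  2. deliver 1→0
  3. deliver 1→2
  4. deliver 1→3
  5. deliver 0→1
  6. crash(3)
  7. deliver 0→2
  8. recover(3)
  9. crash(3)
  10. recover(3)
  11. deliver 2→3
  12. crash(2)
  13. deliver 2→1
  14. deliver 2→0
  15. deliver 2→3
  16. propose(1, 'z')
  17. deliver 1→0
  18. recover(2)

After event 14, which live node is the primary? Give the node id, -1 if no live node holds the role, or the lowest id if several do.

[1] timeout(1) → N1(prim v1 [-])
[2] deliver 1→0 → N0(back v1 [-])
[3] deliver 1→2 → N2(back v1 [-])
[4] deliver 1→3 → N3(back v1 [-])
[5] deliver 0→1 → ∅
[6] crash(3) → N3(✗back v1 [-])
[7] deliver 0→2 → ∅
[8] recover(3) → N3(back v1 [-])
[9] crash(3) → N3(✗back v1 [-])
[10] recover(3) → N3(back v1 [-])
[11] deliver 2→3 → ∅
[12] crash(2) → N2(✗back v1 [-])
[13] deliver 2→1 → ∅
[14] deliver 2→0 → ∅

1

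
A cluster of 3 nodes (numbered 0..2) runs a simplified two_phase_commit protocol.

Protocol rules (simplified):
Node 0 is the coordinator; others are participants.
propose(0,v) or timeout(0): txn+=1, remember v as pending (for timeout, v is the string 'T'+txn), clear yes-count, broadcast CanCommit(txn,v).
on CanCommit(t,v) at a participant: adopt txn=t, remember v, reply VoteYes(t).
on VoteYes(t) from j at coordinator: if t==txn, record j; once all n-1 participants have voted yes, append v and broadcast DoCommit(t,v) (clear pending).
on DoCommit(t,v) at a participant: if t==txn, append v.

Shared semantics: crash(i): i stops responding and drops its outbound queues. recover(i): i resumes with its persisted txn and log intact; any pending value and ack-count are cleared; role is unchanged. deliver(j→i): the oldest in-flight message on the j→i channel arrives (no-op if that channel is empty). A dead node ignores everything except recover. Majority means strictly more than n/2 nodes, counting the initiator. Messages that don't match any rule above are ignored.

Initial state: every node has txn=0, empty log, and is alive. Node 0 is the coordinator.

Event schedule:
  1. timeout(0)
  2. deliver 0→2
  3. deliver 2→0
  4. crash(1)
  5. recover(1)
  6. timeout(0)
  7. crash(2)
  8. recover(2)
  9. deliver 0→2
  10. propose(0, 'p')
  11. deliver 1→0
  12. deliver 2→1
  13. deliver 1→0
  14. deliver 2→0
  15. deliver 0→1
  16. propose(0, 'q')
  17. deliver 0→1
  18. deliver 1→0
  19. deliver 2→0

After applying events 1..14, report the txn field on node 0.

3

[1] timeout(0) → N0(coor t1 [-])
[2] deliver 0→2 → N2(part t1 [-])
[3] deliver 2→0 → ∅
[4] crash(1) → N1(✗part t0 [-])
[5] recover(1) → N1(part t0 [-])
[6] timeout(0) → N0(coor t2 [-])
[7] crash(2) → N2(✗part t1 [-])
[8] recover(2) → N2(part t1 [-])
[9] deliver 0→2 → N2(part t2 [-])
[10] propose(0,'p') → N0(coor t3 [-])
[11] deliver 1→0 → ∅
[12] deliver 2→1 → ∅
[13] deliver 1→0 → ∅
[14] deliver 2→0 → ∅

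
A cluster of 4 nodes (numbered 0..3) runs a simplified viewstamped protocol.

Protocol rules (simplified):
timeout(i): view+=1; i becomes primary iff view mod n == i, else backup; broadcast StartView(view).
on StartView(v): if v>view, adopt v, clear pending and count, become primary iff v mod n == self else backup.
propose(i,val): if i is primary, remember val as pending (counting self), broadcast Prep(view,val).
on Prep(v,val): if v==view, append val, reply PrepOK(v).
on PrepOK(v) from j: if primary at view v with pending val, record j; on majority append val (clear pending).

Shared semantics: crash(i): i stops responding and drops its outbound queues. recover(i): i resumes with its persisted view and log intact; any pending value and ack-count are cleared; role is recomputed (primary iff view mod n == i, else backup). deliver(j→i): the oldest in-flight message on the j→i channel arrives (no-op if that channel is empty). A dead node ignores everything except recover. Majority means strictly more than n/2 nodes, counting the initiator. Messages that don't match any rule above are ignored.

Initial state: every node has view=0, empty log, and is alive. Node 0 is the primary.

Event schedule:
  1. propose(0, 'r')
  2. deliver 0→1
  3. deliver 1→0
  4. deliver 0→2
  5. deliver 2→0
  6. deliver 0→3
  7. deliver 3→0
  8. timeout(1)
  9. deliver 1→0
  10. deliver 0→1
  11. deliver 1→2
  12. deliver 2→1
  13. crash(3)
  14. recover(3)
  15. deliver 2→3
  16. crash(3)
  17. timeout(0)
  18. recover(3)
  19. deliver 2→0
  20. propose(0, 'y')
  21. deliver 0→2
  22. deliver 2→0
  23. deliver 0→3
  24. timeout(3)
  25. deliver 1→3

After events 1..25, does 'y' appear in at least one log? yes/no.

1. propose(0,'r'):  nop
2. deliver 0→1:  <1:back v0 r>
3. deliver 1→0:  nop
4. deliver 0→2:  <2:back v0 r>
5. deliver 2→0:  <0:prim v0 r>
6. deliver 0→3:  <3:back v0 r>
7. deliver 3→0:  nop
8. timeout(1):  <1:prim v1 r>
9. deliver 1→0:  <0:back v1 r>
10. deliver 0→1:  nop
11. deliver 1→2:  <2:back v1 r>
12. deliver 2→1:  nop
13. crash(3):  <3:✗back v0 r>
14. recover(3):  <3:back v0 r>
15. deliver 2→3:  nop
16. crash(3):  <3:✗back v0 r>
17. timeout(0):  <0:back v2 r>
18. recover(3):  <3:back v0 r>
19. deliver 2→0:  nop
20. propose(0,'y'):  nop
21. deliver 0→2:  <2:prim v2 r>
22. deliver 2→0:  nop
23. deliver 0→3:  <3:back v2 r>
24. timeout(3):  <3:prim v3 r>
25. deliver 1→3:  nop

no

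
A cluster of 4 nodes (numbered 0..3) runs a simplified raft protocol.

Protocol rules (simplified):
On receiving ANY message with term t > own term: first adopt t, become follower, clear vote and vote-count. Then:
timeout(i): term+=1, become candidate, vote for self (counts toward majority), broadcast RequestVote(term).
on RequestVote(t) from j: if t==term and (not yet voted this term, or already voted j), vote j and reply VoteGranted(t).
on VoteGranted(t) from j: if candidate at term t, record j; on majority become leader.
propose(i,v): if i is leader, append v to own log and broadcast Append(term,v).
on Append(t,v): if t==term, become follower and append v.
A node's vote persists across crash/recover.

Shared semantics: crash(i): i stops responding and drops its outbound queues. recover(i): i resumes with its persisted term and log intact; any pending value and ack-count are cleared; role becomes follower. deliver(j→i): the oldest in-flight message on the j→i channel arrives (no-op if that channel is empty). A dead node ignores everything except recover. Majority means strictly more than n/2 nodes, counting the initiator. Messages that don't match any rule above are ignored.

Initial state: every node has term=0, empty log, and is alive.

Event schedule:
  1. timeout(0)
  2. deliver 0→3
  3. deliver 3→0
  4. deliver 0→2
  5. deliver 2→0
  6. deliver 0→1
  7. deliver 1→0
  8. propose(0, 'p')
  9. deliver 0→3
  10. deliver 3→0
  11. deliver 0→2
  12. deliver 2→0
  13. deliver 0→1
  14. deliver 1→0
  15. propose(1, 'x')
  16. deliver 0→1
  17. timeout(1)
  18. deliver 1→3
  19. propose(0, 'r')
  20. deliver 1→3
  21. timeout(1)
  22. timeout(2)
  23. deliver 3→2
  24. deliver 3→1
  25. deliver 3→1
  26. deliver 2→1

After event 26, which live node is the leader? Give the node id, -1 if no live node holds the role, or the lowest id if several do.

0

1. timeout(0):  <0:cand t1 ->
2. deliver 0→3:  <3:foll t1 ->
3. deliver 3→0:  nop
4. deliver 0→2:  <2:foll t1 ->
5. deliver 2→0:  <0:lead t1 ->
6. deliver 0→1:  <1:foll t1 ->
7. deliver 1→0:  nop
8. propose(0,'p'):  <0:lead t1 p>
9. deliver 0→3:  <3:foll t1 p>
10. deliver 3→0:  nop
11. deliver 0→2:  <2:foll t1 p>
12. deliver 2→0:  nop
13. deliver 0→1:  <1:foll t1 p>
14. deliver 1→0:  nop
15. propose(1,'x'):  nop
16. deliver 0→1:  nop
17. timeout(1):  <1:cand t2 p>
18. deliver 1→3:  <3:foll t2 p>
19. propose(0,'r'):  <0:lead t1 p,r>
20. deliver 1→3:  nop
21. timeout(1):  <1:cand t3 p>
22. timeout(2):  <2:cand t2 p>
23. deliver 3→2:  nop
24. deliver 3→1:  nop
25. deliver 3→1:  nop
26. deliver 2→1:  nop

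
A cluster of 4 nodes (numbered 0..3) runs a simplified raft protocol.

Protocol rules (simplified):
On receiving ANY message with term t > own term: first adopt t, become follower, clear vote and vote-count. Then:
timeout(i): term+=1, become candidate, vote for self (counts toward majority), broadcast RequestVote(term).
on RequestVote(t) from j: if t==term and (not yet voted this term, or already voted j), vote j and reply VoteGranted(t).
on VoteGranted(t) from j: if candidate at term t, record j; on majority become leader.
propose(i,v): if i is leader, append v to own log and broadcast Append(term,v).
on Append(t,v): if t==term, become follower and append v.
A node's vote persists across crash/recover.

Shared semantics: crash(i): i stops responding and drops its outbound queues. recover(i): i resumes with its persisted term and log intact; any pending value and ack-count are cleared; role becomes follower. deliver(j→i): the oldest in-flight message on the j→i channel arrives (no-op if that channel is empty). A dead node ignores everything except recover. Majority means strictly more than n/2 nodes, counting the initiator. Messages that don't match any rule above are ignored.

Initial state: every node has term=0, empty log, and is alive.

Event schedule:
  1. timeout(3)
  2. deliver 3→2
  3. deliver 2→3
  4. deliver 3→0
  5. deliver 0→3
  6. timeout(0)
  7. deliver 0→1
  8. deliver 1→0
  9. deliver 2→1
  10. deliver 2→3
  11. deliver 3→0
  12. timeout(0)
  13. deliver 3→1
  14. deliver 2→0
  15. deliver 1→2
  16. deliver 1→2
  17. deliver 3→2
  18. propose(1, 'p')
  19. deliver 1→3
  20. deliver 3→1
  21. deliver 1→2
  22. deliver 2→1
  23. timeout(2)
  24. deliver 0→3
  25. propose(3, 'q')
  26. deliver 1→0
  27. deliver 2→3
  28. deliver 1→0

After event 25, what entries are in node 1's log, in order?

empty

step 1 timeout(3): 3={cand,t=1,log=-}
step 2 deliver 3→2: 2={foll,t=1,log=-}
step 3 deliver 2→3: —
step 4 deliver 3→0: 0={foll,t=1,log=-}
step 5 deliver 0→3: 3={lead,t=1,log=-}
step 6 timeout(0): 0={cand,t=2,log=-}
step 7 deliver 0→1: 1={foll,t=2,log=-}
step 8 deliver 1→0: —
step 9 deliver 2→1: —
step 10 deliver 2→3: —
step 11 deliver 3→0: —
step 12 timeout(0): 0={cand,t=3,log=-}
step 13 deliver 3→1: —
step 14 deliver 2→0: —
step 15 deliver 1→2: —
step 16 deliver 1→2: —
step 17 deliver 3→2: —
step 18 propose(1,'p'): —
step 19 deliver 1→3: —
step 20 deliver 3→1: —
step 21 deliver 1→2: —
step 22 deliver 2→1: —
step 23 timeout(2): 2={cand,t=2,log=-}
step 24 deliver 0→3: 3={foll,t=2,log=-}
step 25 propose(3,'q'): —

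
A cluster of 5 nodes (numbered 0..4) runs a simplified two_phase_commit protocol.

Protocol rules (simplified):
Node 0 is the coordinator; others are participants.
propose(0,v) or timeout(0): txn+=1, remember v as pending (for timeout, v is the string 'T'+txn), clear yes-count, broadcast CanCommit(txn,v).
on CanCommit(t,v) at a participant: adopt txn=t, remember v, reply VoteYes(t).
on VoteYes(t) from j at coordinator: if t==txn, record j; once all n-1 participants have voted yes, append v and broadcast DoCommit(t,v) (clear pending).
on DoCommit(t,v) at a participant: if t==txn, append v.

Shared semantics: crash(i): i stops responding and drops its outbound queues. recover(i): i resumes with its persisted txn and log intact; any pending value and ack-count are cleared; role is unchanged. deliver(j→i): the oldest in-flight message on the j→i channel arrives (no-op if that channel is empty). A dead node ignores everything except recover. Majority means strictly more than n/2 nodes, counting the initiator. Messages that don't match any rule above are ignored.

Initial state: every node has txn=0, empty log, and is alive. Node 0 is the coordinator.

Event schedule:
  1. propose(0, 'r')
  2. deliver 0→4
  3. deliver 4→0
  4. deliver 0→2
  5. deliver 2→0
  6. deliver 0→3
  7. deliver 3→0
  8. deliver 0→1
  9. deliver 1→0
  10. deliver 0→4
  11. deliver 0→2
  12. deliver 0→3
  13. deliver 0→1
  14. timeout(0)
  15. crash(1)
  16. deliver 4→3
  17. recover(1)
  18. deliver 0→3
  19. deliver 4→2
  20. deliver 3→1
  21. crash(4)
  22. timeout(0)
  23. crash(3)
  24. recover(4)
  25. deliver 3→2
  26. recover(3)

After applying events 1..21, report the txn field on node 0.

step 1 propose(0,'r'): 0={coor,t=1,log=-}
step 2 deliver 0→4: 4={part,t=1,log=-}
step 3 deliver 4→0: —
step 4 deliver 0→2: 2={part,t=1,log=-}
step 5 deliver 2→0: —
step 6 deliver 0→3: 3={part,t=1,log=-}
step 7 deliver 3→0: —
step 8 deliver 0→1: 1={part,t=1,log=-}
step 9 deliver 1→0: 0={coor,t=1,log=r}
step 10 deliver 0→4: 4={part,t=1,log=r}
step 11 deliver 0→2: 2={part,t=1,log=r}
step 12 deliver 0→3: 3={part,t=1,log=r}
step 13 deliver 0→1: 1={part,t=1,log=r}
step 14 timeout(0): 0={coor,t=2,log=r}
step 15 crash(1): 1={✗part,t=1,log=r}
step 16 deliver 4→3: —
step 17 recover(1): 1={part,t=1,log=r}
step 18 deliver 0→3: 3={part,t=2,log=r}
step 19 deliver 4→2: —
step 20 deliver 3→1: —
step 21 crash(4): 4={✗part,t=1,log=r}

2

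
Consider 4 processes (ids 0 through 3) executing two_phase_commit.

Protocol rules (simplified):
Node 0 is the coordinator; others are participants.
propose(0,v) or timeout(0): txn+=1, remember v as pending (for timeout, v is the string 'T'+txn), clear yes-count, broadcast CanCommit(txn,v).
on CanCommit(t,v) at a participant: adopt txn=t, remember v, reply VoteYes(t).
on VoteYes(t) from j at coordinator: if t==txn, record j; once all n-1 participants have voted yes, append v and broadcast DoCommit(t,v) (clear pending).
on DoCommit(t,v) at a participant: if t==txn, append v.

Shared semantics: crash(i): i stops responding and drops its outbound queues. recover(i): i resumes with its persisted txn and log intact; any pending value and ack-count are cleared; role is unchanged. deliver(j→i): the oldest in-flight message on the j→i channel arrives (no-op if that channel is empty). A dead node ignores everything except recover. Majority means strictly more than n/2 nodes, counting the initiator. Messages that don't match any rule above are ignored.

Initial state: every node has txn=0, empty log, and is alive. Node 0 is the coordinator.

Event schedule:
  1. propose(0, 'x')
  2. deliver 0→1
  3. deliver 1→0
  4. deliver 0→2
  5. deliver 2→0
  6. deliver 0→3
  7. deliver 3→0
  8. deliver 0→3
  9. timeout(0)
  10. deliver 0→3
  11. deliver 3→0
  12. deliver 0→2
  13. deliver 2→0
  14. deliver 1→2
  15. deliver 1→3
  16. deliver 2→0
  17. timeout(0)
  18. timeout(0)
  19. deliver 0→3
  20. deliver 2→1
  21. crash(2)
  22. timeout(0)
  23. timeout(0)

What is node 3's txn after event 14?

2

1. propose(0,'x'):  <0:coor t1 ->
2. deliver 0→1:  <1:part t1 ->
3. deliver 1→0:  nop
4. deliver 0→2:  <2:part t1 ->
5. deliver 2→0:  nop
6. deliver 0→3:  <3:part t1 ->
7. deliver 3→0:  <0:coor t1 x>
8. deliver 0→3:  <3:part t1 x>
9. timeout(0):  <0:coor t2 x>
10. deliver 0→3:  <3:part t2 x>
11. deliver 3→0:  nop
12. deliver 0→2:  <2:part t1 x>
13. deliver 2→0:  nop
14. deliver 1→2:  nop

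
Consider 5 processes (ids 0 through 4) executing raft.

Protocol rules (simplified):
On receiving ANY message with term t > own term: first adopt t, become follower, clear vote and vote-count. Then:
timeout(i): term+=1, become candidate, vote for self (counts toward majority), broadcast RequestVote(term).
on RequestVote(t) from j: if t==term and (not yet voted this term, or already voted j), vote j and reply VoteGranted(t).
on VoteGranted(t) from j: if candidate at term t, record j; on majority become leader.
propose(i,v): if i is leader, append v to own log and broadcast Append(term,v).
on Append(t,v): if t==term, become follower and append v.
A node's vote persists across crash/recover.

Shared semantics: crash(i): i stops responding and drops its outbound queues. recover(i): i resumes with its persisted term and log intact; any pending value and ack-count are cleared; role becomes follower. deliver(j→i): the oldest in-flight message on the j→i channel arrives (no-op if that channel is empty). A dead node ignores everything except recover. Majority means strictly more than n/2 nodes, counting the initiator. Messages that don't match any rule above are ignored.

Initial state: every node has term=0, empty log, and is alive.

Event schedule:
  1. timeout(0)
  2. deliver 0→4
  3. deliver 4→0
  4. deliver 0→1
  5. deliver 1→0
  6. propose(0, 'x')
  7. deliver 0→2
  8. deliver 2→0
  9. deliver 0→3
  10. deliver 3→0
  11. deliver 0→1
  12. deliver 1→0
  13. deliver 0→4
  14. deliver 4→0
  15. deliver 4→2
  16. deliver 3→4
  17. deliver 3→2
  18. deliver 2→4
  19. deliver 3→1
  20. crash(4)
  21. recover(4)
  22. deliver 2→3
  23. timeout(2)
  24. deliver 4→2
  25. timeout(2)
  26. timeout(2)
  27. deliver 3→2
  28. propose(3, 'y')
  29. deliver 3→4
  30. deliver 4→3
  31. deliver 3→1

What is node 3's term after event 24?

1

[1] timeout(0) → N0(cand t1 [-])
[2] deliver 0→4 → N4(foll t1 [-])
[3] deliver 4→0 → ∅
[4] deliver 0→1 → N1(foll t1 [-])
[5] deliver 1→0 → N0(lead t1 [-])
[6] propose(0,'x') → N0(lead t1 [x])
[7] deliver 0→2 → N2(foll t1 [-])
[8] deliver 2→0 → ∅
[9] deliver 0→3 → N3(foll t1 [-])
[10] deliver 3→0 → ∅
[11] deliver 0→1 → N1(foll t1 [x])
[12] deliver 1→0 → ∅
[13] deliver 0→4 → N4(foll t1 [x])
[14] deliver 4→0 → ∅
[15] deliver 4→2 → ∅
[16] deliver 3→4 → ∅
[17] deliver 3→2 → ∅
[18] deliver 2→4 → ∅
[19] deliver 3→1 → ∅
[20] crash(4) → N4(✗foll t1 [x])
[21] recover(4) → N4(foll t1 [x])
[22] deliver 2→3 → ∅
[23] timeout(2) → N2(cand t2 [-])
[24] deliver 4→2 → ∅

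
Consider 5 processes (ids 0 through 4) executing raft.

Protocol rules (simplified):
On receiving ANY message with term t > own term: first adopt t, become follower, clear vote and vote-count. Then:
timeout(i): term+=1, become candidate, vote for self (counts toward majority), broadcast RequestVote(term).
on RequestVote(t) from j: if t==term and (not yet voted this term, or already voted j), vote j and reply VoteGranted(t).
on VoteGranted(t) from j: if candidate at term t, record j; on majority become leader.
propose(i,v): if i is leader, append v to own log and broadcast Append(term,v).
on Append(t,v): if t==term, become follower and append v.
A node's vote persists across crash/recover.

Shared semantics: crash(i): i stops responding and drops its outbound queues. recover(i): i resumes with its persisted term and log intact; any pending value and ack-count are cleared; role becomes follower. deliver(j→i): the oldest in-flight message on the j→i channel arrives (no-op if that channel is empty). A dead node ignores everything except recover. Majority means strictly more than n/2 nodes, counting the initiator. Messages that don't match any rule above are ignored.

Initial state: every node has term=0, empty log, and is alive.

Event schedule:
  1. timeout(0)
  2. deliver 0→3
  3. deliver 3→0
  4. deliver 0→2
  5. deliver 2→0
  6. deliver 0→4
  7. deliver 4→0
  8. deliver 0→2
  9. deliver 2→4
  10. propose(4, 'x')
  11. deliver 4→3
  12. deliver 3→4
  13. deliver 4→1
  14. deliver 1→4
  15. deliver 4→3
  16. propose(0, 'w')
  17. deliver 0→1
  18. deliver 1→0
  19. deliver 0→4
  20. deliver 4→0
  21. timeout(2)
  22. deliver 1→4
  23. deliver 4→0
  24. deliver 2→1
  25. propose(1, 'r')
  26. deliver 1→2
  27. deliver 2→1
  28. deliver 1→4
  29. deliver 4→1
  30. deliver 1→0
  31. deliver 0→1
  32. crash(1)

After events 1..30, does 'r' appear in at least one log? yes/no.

[1] timeout(0) → N0(cand t1 [-])
[2] deliver 0→3 → N3(foll t1 [-])
[3] deliver 3→0 → ∅
[4] deliver 0→2 → N2(foll t1 [-])
[5] deliver 2→0 → N0(lead t1 [-])
[6] deliver 0→4 → N4(foll t1 [-])
[7] deliver 4→0 → ∅
[8] deliver 0→2 → ∅
[9] deliver 2→4 → ∅
[10] propose(4,'x') → ∅
[11] deliver 4→3 → ∅
[12] deliver 3→4 → ∅
[13] deliver 4→1 → ∅
[14] deliver 1→4 → ∅
[15] deliver 4→3 → ∅
[16] propose(0,'w') → N0(lead t1 [w])
[17] deliver 0→1 → N1(foll t1 [-])
[18] deliver 1→0 → ∅
[19] deliver 0→4 → N4(foll t1 [w])
[20] deliver 4→0 → ∅
[21] timeout(2) → N2(cand t2 [-])
[22] deliver 1→4 → ∅
[23] deliver 4→0 → ∅
[24] deliver 2→1 → N1(foll t2 [-])
[25] propose(1,'r') → ∅
[26] deliver 1→2 → ∅
[27] deliver 2→1 → ∅
[28] deliver 1→4 → ∅
[29] deliver 4→1 → ∅
[30] deliver 1→0 → ∅

no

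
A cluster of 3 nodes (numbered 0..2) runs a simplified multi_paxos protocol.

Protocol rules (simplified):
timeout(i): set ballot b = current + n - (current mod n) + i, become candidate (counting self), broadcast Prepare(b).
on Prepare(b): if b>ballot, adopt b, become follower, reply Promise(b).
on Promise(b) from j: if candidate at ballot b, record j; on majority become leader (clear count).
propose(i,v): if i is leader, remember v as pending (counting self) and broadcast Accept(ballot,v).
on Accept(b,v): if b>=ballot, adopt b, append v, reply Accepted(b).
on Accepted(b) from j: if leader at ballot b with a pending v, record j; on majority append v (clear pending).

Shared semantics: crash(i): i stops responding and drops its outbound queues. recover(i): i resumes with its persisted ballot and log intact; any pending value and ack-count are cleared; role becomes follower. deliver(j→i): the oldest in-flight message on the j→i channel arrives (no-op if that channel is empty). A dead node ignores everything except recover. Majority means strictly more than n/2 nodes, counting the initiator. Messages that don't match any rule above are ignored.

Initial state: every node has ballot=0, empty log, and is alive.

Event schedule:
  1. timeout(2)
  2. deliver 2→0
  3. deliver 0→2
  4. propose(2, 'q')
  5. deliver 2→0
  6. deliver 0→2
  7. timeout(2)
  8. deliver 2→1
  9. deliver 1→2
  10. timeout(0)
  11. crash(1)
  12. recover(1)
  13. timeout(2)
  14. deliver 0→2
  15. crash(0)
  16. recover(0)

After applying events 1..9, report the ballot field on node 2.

e1 timeout(2): 2[cand,b=5,-]
e2 deliver 2→0: 0[foll,b=5,-]
e3 deliver 0→2: 2[lead,b=5,-]
e4 propose(2,'q'): ·
e5 deliver 2→0: 0[foll,b=5,q]
e6 deliver 0→2: 2[lead,b=5,q]
e7 timeout(2): 2[cand,b=8,q]
e8 deliver 2→1: 1[foll,b=5,-]
e9 deliver 1→2: ·

8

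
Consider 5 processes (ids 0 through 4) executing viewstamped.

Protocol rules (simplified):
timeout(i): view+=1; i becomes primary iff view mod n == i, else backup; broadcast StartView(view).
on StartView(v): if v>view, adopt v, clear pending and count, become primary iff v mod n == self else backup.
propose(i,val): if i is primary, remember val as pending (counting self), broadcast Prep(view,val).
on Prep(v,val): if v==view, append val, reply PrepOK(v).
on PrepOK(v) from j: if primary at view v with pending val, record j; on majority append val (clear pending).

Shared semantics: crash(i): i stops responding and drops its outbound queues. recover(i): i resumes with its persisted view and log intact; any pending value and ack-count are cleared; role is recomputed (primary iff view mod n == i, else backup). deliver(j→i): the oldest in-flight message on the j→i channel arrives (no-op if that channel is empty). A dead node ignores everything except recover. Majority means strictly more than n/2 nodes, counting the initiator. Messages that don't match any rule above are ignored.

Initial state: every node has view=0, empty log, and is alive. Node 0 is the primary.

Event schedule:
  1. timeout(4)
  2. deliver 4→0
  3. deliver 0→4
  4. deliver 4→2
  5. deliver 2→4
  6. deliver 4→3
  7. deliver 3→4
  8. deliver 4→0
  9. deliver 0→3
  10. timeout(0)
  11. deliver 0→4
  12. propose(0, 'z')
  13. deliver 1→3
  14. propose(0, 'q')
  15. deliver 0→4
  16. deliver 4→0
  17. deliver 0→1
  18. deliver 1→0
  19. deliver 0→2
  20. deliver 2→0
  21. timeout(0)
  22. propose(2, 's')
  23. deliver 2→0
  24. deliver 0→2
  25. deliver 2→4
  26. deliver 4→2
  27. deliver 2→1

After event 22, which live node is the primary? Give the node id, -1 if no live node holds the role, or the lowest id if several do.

after 1 — timeout(4): n4:back/v1/[-]
after 2 — deliver 4→0: n0:back/v1/[-]
after 3 — deliver 0→4: ·
after 4 — deliver 4→2: n2:back/v1/[-]
after 5 — deliver 2→4: ·
after 6 — deliver 4→3: n3:back/v1/[-]
after 7 — deliver 3→4: ·
after 8 — deliver 4→0: ·
after 9 — deliver 0→3: ·
after 10 — timeout(0): n0:back/v2/[-]
after 11 — deliver 0→4: n4:back/v2/[-]
after 12 — propose(0,'z'): ·
after 13 — deliver 1→3: ·
after 14 — propose(0,'q'): ·
after 15 — deliver 0→4: ·
after 16 — deliver 4→0: ·
after 17 — deliver 0→1: n1:back/v2/[-]
after 18 — deliver 1→0: ·
after 19 — deliver 0→2: n2:prim/v2/[-]
after 20 — deliver 2→0: ·
after 21 — timeout(0): n0:back/v3/[-]
after 22 — propose(2,'s'): ·

2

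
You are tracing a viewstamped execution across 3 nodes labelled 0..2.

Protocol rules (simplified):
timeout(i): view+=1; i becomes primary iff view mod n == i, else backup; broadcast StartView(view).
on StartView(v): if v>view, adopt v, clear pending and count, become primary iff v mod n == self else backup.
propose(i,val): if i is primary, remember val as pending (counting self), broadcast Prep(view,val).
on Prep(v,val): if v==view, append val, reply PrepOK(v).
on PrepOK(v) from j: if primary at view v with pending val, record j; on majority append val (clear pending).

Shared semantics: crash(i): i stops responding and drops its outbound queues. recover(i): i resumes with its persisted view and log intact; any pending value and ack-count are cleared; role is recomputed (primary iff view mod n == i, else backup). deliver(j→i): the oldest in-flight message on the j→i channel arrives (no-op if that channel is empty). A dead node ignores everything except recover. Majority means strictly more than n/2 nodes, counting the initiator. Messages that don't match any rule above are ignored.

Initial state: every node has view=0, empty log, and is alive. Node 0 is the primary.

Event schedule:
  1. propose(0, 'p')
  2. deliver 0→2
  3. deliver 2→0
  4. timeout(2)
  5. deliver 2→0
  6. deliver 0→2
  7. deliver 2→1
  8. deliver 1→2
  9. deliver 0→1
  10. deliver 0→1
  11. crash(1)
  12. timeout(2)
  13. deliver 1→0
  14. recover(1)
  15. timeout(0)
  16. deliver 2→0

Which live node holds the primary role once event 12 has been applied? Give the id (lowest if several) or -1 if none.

2

1. propose(0,'p'):  nop
2. deliver 0→2:  <2:back v0 p>
3. deliver 2→0:  <0:prim v0 p>
4. timeout(2):  <2:back v1 p>
5. deliver 2→0:  <0:back v1 p>
6. deliver 0→2:  nop
7. deliver 2→1:  <1:prim v1 ->
8. deliver 1→2:  nop
9. deliver 0→1:  nop
10. deliver 0→1:  nop
11. crash(1):  <1:✗prim v1 ->
12. timeout(2):  <2:prim v2 p>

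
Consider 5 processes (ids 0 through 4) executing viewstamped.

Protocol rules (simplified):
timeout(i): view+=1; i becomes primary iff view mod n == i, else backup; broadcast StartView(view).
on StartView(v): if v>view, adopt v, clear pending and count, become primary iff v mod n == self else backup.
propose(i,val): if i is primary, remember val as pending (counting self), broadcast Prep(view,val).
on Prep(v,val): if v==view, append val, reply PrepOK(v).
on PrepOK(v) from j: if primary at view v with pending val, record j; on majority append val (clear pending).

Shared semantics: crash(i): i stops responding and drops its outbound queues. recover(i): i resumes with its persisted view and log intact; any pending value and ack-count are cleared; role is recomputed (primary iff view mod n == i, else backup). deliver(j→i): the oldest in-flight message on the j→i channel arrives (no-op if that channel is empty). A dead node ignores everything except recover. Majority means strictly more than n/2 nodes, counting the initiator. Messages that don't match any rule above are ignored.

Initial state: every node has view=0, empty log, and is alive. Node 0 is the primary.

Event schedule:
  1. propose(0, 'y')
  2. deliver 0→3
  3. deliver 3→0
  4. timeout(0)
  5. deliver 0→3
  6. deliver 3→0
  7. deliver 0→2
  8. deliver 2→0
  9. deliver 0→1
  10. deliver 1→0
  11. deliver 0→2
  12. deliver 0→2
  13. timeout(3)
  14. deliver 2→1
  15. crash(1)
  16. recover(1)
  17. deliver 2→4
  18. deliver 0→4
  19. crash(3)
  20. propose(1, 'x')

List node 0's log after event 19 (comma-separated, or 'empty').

empty

e1 propose(0,'y'): ·
e2 deliver 0→3: 3[back,v=0,y]
e3 deliver 3→0: ·
e4 timeout(0): 0[back,v=1,-]
e5 deliver 0→3: 3[back,v=1,y]
e6 deliver 3→0: ·
e7 deliver 0→2: 2[back,v=0,y]
e8 deliver 2→0: ·
e9 deliver 0→1: 1[back,v=0,y]
e10 deliver 1→0: ·
e11 deliver 0→2: 2[back,v=1,y]
e12 deliver 0→2: ·
e13 timeout(3): 3[back,v=2,y]
e14 deliver 2→1: ·
e15 crash(1): 1[✗back,v=0,y]
e16 recover(1): 1[back,v=0,y]
e17 deliver 2→4: ·
e18 deliver 0→4: 4[back,v=0,y]
e19 crash(3): 3[✗back,v=2,y]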